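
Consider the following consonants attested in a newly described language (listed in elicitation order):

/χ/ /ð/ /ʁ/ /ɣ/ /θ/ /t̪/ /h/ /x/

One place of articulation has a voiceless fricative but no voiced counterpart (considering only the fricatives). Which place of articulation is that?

glottal

dental: voiceless /θ/, voiced /ð/.
velar: voiceless /x/, voiced /ɣ/.
uvular: voiceless /χ/, voiced /ʁ/.
glottal: voiceless /h/, voiced —.
Every place of articulation has a voiced member except glottal, where /ɦ/ would be expected.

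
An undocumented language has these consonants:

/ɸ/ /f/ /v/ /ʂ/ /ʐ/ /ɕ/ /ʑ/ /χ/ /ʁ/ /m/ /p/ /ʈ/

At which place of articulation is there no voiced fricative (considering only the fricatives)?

Voiceless: /ɸ/ (bilabial), /f/ (labiodental), /ʂ/ (retroflex), /ɕ/ (alveolo-palatal), /χ/ (uvular).
Voiced: /v/ (labiodental), /ʐ/ (retroflex), /ʑ/ (alveolo-palatal), /ʁ/ (uvular).
Every place of articulation has a voiced member except bilabial, where /β/ would be expected.

bilabial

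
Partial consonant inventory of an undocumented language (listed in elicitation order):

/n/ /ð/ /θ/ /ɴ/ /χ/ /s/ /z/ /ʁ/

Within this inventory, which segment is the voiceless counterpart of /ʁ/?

/ʁ/ is a voiced uvular fricative.
The voiceless counterpart is a voiceless uvular fricative — in this inventory, /χ/.

/χ/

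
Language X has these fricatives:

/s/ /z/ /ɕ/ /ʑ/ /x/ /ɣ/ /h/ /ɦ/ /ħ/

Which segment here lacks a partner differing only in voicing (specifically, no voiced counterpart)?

Alveolar: /s/ ~ /z/
Alveolo-palatal: /ɕ/ ~ /ʑ/
Velar: /x/ ~ /ɣ/
Glottal: /h/ ~ /ɦ/
Pharyngeal: only /ħ/ (voiceless); no voiced partner.
So /ħ/ is the unpaired segment.

/ħ/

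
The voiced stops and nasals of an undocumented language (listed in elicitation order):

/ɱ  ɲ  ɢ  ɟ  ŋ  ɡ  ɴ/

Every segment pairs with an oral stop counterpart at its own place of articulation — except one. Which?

/ɱ/

Palatal: /ɟ/ ~ /ɲ/
Velar: /ɡ/ ~ /ŋ/
Uvular: /ɢ/ ~ /ɴ/
Labiodental: only /ɱ/ (nasal); no oral stop partner.
So /ɱ/ is the unpaired segment.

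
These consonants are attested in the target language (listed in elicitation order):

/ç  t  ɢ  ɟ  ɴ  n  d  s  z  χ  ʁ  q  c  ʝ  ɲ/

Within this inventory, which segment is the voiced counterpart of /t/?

/t/ is a voiceless alveolar stop.
The voiced counterpart is a voiced alveolar stop — in this inventory, /d/.

/d/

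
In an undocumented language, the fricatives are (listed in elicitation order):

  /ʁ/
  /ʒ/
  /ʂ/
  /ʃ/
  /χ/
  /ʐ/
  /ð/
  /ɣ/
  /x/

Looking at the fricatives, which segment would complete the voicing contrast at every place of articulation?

/θ/

place of articulation  voiceless  voiced  
dental            —         ð       
postalveolar      ʃ         ʒ       
retroflex         ʂ         ʐ       
velar             x         ɣ       
uvular            χ         ʁ       
The dental row has no voiceless member, so the gap is the voiceless dental fricative /θ/.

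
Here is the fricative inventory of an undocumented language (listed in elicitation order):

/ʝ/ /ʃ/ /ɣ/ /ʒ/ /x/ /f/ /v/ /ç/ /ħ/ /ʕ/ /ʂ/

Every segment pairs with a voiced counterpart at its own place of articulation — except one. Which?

Labiodental: /f/ ~ /v/
Postalveolar: /ʃ/ ~ /ʒ/
Palatal: /ç/ ~ /ʝ/
Velar: /x/ ~ /ɣ/
Pharyngeal: /ħ/ ~ /ʕ/
Retroflex: only /ʂ/ (voiceless); no voiced partner.
So /ʂ/ is the unpaired segment.

/ʂ/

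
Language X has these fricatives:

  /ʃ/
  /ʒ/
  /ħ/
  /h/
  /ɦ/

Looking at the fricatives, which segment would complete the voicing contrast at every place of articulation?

place of articulation  voiceless  voiced  
postalveolar      ʃ         ʒ       
pharyngeal        ħ         —       
glottal           h         ɦ       
The pharyngeal row has no voiced member, so the gap is the voiced pharyngeal fricative /ʕ/.

/ʕ/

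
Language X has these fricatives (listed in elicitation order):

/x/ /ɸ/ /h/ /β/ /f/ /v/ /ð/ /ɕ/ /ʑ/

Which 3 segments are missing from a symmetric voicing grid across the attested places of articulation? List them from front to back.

/θ/, /ɣ/, /ɦ/

Voiceless: /ɸ/ (bilabial), /f/ (labiodental), /ɕ/ (alveolo-palatal), /x/ (velar), /h/ (glottal).
Voiced: /β/ (bilabial), /v/ (labiodental), /ð/ (dental), /ʑ/ (alveolo-palatal).
Gaps, from front to back: dental lacks voiceless (/θ/); velar lacks voiced (/ɣ/); glottal lacks voiced (/ɦ/).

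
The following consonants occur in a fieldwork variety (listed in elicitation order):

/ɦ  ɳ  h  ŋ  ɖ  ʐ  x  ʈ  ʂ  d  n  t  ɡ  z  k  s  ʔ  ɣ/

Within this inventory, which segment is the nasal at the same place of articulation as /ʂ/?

/ɳ/

/ʂ/ is a voiceless retroflex fricative.
The nasal at the same place is a retroflex nasal — in this inventory, /ɳ/.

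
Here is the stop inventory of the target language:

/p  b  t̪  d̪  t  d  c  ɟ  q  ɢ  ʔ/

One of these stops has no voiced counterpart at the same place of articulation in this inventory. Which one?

Bilabial: /p/ ~ /b/
Dental: /t̪/ ~ /d̪/
Alveolar: /t/ ~ /d/
Palatal: /c/ ~ /ɟ/
Uvular: /q/ ~ /ɢ/
Glottal: only /ʔ/ (voiceless); no voiced partner.
So /ʔ/ is the unpaired segment.

/ʔ/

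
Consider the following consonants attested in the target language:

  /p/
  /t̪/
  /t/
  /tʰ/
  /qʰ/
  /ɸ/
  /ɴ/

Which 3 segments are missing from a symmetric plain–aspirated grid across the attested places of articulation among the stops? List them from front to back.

/pʰ/, /t̪ʰ/, /q/

place of articulation  plain     aspirated
bilabial          p         —       
dental            t̪        —       
alveolar          t         tʰ      
uvular            —         qʰ      
Gaps, from front to back: bilabial lacks aspirated (/pʰ/); dental lacks aspirated (/t̪ʰ/); uvular lacks plain (/q/).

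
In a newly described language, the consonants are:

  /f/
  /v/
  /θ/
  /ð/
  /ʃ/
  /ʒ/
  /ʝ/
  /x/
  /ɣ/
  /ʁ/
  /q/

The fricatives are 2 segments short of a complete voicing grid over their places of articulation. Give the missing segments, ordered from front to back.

Voiceless: /f/ (labiodental), /θ/ (dental), /ʃ/ (postalveolar), /x/ (velar).
Voiced: /v/ (labiodental), /ð/ (dental), /ʒ/ (postalveolar), /ʝ/ (palatal), /ɣ/ (velar), /ʁ/ (uvular).
Gaps, from front to back: palatal lacks voiceless (/ç/); uvular lacks voiceless (/χ/).

/ç/, /χ/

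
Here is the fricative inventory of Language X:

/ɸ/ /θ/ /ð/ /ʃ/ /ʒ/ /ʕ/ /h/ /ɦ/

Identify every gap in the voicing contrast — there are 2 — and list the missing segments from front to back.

bilabial: voiceless /ɸ/, voiced —.
dental: voiceless /θ/, voiced /ð/.
postalveolar: voiceless /ʃ/, voiced /ʒ/.
pharyngeal: voiceless —, voiced /ʕ/.
glottal: voiceless /h/, voiced /ɦ/.
Gaps, from front to back: bilabial lacks voiced (/β/); pharyngeal lacks voiceless (/ħ/).

/β/, /ħ/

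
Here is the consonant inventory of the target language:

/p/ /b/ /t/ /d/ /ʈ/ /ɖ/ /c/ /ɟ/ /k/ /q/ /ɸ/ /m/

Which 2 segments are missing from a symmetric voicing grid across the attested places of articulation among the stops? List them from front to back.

place of articulation  voiceless  voiced  
bilabial          p         b       
alveolar          t         d       
retroflex         ʈ         ɖ       
palatal           c         ɟ       
velar             k         —       
uvular            q         —       
Gaps, from front to back: velar lacks voiced (/ɡ/); uvular lacks voiced (/ɢ/).

/ɡ/, /ɢ/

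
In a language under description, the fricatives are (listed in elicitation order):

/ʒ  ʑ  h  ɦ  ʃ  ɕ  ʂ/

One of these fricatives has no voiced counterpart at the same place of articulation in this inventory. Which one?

/ʂ/

Postalveolar: /ʃ/ ~ /ʒ/
Alveolo-palatal: /ɕ/ ~ /ʑ/
Glottal: /h/ ~ /ɦ/
Retroflex: only /ʂ/ (voiceless); no voiced partner.
So /ʂ/ is the unpaired segment.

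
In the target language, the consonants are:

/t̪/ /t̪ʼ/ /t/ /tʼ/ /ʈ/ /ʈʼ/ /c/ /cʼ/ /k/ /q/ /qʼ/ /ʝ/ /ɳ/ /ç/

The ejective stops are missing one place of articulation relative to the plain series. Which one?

velar

Plain: /t̪/ (dental), /t/ (alveolar), /ʈ/ (retroflex), /c/ (palatal), /k/ (velar), /q/ (uvular).
Ejective: /t̪ʼ/ (dental), /tʼ/ (alveolar), /ʈʼ/ (retroflex), /cʼ/ (palatal), /qʼ/ (uvular).
Every place of articulation has an ejective member except velar, where /kʼ/ would be expected.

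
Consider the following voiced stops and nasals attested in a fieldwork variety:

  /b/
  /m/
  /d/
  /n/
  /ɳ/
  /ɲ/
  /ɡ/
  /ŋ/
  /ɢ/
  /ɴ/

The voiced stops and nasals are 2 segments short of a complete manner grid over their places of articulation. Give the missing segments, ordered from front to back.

/ɖ/, /ɟ/

Oral stop: /b/ (bilabial), /d/ (alveolar), /ɡ/ (velar), /ɢ/ (uvular).
Nasal: /m/ (bilabial), /n/ (alveolar), /ɳ/ (retroflex), /ɲ/ (palatal), /ŋ/ (velar), /ɴ/ (uvular).
Gaps, from front to back: retroflex lacks oral stop (/ɖ/); palatal lacks oral stop (/ɟ/).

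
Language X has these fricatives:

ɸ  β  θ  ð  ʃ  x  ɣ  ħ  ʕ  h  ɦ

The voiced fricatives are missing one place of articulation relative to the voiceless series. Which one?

postalveolar

bilabial: voiceless /ɸ/, voiced /β/.
dental: voiceless /θ/, voiced /ð/.
postalveolar: voiceless /ʃ/, voiced —.
velar: voiceless /x/, voiced /ɣ/.
pharyngeal: voiceless /ħ/, voiced /ʕ/.
glottal: voiceless /h/, voiced /ɦ/.
Every place of articulation has a voiced member except postalveolar, where /ʒ/ would be expected.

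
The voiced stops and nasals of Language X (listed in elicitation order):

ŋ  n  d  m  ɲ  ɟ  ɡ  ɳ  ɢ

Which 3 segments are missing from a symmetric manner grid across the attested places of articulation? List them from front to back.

/b/, /ɖ/, /ɴ/

Oral stop: /d/ (alveolar), /ɟ/ (palatal), /ɡ/ (velar), /ɢ/ (uvular).
Nasal: /m/ (bilabial), /n/ (alveolar), /ɳ/ (retroflex), /ɲ/ (palatal), /ŋ/ (velar).
Gaps, from front to back: bilabial lacks oral stop (/b/); retroflex lacks oral stop (/ɖ/); uvular lacks nasal (/ɴ/).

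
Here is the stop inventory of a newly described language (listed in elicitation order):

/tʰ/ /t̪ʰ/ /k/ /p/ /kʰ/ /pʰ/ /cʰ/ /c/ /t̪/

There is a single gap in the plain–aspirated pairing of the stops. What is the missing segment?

/t/

Plain: /p/ (bilabial), /t̪/ (dental), /c/ (palatal), /k/ (velar).
Aspirated: /pʰ/ (bilabial), /t̪ʰ/ (dental), /tʰ/ (alveolar), /cʰ/ (palatal), /kʰ/ (velar).
The alveolar row has no plain member, so the gap is the plain alveolar stop /t/.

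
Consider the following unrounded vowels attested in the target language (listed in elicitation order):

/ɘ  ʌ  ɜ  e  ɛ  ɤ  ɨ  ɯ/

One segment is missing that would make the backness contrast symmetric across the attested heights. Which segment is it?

height            front     central   back    
high              —         ɨ         ɯ       
high-mid          e         ɘ         ɤ       
low-mid           ɛ         ɜ         ʌ       
The high row has no front member, so the gap is the high front unrounded vowel /i/.

/i/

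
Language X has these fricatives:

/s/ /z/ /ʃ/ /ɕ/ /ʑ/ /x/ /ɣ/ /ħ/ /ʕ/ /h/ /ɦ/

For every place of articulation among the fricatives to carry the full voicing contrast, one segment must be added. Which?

/ʒ/

Voiceless: /s/ (alveolar), /ʃ/ (postalveolar), /ɕ/ (alveolo-palatal), /x/ (velar), /ħ/ (pharyngeal), /h/ (glottal).
Voiced: /z/ (alveolar), /ʑ/ (alveolo-palatal), /ɣ/ (velar), /ʕ/ (pharyngeal), /ɦ/ (glottal).
The postalveolar row has no voiced member, so the gap is the voiced postalveolar fricative /ʒ/.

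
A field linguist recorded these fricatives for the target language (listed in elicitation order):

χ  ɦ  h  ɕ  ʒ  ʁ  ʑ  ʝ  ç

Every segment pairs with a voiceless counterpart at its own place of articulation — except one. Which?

/ʒ/

Alveolo-palatal: /ɕ/ ~ /ʑ/
Palatal: /ç/ ~ /ʝ/
Uvular: /χ/ ~ /ʁ/
Glottal: /h/ ~ /ɦ/
Postalveolar: only /ʒ/ (voiced); no voiceless partner.
So /ʒ/ is the unpaired segment.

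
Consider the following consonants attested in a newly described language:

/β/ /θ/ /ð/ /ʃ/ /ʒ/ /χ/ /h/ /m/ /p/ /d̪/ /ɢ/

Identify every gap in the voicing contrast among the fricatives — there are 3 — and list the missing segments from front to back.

place of articulation  voiceless  voiced  
bilabial          —         β       
dental            θ         ð       
postalveolar      ʃ         ʒ       
uvular            χ         —       
glottal           h         —       
Gaps, from front to back: bilabial lacks voiceless (/ɸ/); uvular lacks voiced (/ʁ/); glottal lacks voiced (/ɦ/).

/ɸ/, /ʁ/, /ɦ/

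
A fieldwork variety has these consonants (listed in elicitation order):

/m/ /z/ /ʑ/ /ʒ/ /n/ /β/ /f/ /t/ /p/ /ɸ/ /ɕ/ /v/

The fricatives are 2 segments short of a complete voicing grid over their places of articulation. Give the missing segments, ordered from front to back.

/s/, /ʃ/

bilabial: voiceless /ɸ/, voiced /β/.
labiodental: voiceless /f/, voiced /v/.
alveolar: voiceless —, voiced /z/.
postalveolar: voiceless —, voiced /ʒ/.
alveolo-palatal: voiceless /ɕ/, voiced /ʑ/.
Gaps, from front to back: alveolar lacks voiceless (/s/); postalveolar lacks voiceless (/ʃ/).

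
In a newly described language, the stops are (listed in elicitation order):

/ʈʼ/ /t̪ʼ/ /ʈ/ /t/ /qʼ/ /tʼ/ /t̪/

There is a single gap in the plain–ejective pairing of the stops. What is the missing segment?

/q/

dental: plain /t̪/, ejective /t̪ʼ/.
alveolar: plain /t/, ejective /tʼ/.
retroflex: plain /ʈ/, ejective /ʈʼ/.
uvular: plain —, ejective /qʼ/.
The uvular row has no plain member, so the gap is the plain uvular stop /q/.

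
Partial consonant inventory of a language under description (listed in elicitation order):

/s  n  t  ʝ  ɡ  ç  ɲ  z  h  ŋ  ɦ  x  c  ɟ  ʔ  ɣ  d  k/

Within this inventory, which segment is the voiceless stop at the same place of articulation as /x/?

/x/ is a voiceless velar fricative.
The voiceless stop at the same place is a voiceless velar stop — in this inventory, /k/.

/k/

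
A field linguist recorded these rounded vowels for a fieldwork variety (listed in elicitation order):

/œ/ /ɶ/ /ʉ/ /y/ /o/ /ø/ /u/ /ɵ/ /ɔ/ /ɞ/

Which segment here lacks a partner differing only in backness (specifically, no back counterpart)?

/ɶ/

High: /y/ ~ /ʉ/ ~ /u/
High-mid: /ø/ ~ /ɵ/ ~ /o/
Low-mid: /œ/ ~ /ɞ/ ~ /ɔ/
Low: only /ɶ/ (front); no back partner.
So /ɶ/ is the unpaired segment.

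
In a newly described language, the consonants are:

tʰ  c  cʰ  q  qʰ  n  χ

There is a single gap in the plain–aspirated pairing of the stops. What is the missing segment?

/t/

place of articulation  plain     aspirated
alveolar          —         tʰ      
palatal           c         cʰ      
uvular            q         qʰ      
The alveolar row has no plain member, so the gap is the plain alveolar stop /t/.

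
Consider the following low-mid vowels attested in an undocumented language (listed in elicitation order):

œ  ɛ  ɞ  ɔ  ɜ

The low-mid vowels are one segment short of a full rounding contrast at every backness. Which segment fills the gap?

/ʌ/

backness          unrounded  rounded 
front             ɛ         œ       
central           ɜ         ɞ       
back              —         ɔ       
The back row has no unrounded member, so the gap is the back unrounded vowel /ʌ/.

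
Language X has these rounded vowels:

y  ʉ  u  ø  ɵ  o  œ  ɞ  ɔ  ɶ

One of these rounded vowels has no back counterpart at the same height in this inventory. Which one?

/ɶ/

High: /y/ ~ /ʉ/ ~ /u/
High-mid: /ø/ ~ /ɵ/ ~ /o/
Low-mid: /œ/ ~ /ɞ/ ~ /ɔ/
Low: only /ɶ/ (front); no back partner.
So /ɶ/ is the unpaired segment.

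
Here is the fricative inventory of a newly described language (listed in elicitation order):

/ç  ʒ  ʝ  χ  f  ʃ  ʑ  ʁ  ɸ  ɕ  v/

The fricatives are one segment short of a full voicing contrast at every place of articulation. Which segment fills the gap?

/β/

place of articulation  voiceless  voiced  
bilabial          ɸ         —       
labiodental       f         v       
postalveolar      ʃ         ʒ       
alveolo-palatal   ɕ         ʑ       
palatal           ç         ʝ       
uvular            χ         ʁ       
The bilabial row has no voiced member, so the gap is the voiced bilabial fricative /β/.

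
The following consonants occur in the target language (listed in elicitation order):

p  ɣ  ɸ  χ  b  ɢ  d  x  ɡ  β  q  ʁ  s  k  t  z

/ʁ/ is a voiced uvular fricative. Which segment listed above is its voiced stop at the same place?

The voiced stop at the same place is a voiced uvular stop — in this inventory, /ɢ/.

/ɢ/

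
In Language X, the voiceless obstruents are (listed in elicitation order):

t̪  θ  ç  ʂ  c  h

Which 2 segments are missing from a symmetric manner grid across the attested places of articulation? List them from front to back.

/ʈ/, /ʔ/

place of articulation  stop      fricative
dental            t̪        θ       
retroflex         —         ʂ       
palatal           c         ç       
glottal           —         h       
Gaps, from front to back: retroflex lacks stop (/ʈ/); glottal lacks stop (/ʔ/).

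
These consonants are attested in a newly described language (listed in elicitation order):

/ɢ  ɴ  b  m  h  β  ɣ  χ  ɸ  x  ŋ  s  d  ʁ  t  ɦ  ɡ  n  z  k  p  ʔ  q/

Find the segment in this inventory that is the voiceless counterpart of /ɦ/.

/ɦ/ is a voiced glottal fricative.
The voiceless counterpart is a voiceless glottal fricative — in this inventory, /h/.

/h/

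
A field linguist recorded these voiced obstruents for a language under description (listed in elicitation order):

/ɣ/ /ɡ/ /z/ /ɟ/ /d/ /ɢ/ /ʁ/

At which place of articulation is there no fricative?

palatal

alveolar: stop /d/, fricative /z/.
palatal: stop /ɟ/, fricative —.
velar: stop /ɡ/, fricative /ɣ/.
uvular: stop /ɢ/, fricative /ʁ/.
Every place of articulation has a fricative member except palatal, where /ʝ/ would be expected.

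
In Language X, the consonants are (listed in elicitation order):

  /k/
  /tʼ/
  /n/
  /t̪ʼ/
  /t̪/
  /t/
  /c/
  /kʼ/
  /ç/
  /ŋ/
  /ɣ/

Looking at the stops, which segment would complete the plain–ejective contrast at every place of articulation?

/cʼ/

place of articulation  plain     ejective
dental            t̪        t̪ʼ     
alveolar          t         tʼ      
palatal           c         —       
velar             k         kʼ      
The palatal row has no ejective member, so the gap is the ejective palatal stop /cʼ/.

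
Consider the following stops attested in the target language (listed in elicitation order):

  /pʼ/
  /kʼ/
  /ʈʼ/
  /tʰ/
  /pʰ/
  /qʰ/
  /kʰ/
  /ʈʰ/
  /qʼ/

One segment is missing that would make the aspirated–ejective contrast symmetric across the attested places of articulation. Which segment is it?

/tʼ/

place of articulation  aspirated  ejective
bilabial          pʰ        pʼ      
alveolar          tʰ        —       
retroflex         ʈʰ        ʈʼ      
velar             kʰ        kʼ      
uvular            qʰ        qʼ      
The alveolar row has no ejective member, so the gap is the ejective alveolar stop /tʼ/.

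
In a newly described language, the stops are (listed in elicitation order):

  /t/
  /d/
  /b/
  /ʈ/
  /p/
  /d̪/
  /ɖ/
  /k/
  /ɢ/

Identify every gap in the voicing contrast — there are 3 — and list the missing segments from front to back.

place of articulation  voiceless  voiced  
bilabial          p         b       
dental            —         d̪      
alveolar          t         d       
retroflex         ʈ         ɖ       
velar             k         —       
uvular            —         ɢ       
Gaps, from front to back: dental lacks voiceless (/t̪/); velar lacks voiced (/ɡ/); uvular lacks voiceless (/q/).

/t̪/, /ɡ/, /q/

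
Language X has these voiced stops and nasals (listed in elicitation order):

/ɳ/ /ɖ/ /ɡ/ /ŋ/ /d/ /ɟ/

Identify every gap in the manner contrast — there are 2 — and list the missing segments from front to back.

/n/, /ɲ/

alveolar: oral stop /d/, nasal —.
retroflex: oral stop /ɖ/, nasal /ɳ/.
palatal: oral stop /ɟ/, nasal —.
velar: oral stop /ɡ/, nasal /ŋ/.
Gaps, from front to back: alveolar lacks nasal (/n/); palatal lacks nasal (/ɲ/).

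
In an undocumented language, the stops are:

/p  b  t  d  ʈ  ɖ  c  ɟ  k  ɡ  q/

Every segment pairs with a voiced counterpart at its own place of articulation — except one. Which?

Bilabial: /p/ ~ /b/
Alveolar: /t/ ~ /d/
Retroflex: /ʈ/ ~ /ɖ/
Palatal: /c/ ~ /ɟ/
Velar: /k/ ~ /ɡ/
Uvular: only /q/ (voiceless); no voiced partner.
So /q/ is the unpaired segment.

/q/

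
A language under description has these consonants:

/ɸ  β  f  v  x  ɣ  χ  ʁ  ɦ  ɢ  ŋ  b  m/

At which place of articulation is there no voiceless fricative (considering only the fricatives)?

Voiceless: /ɸ/ (bilabial), /f/ (labiodental), /x/ (velar), /χ/ (uvular).
Voiced: /β/ (bilabial), /v/ (labiodental), /ɣ/ (velar), /ʁ/ (uvular), /ɦ/ (glottal).
Every place of articulation has a voiceless member except glottal, where /h/ would be expected.

glottal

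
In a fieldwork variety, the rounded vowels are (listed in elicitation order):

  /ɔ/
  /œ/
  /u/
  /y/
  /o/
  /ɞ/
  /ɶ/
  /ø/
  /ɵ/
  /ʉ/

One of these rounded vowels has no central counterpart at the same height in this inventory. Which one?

High: /y/ ~ /ʉ/ ~ /u/
High-mid: /ø/ ~ /ɵ/ ~ /o/
Low-mid: /œ/ ~ /ɞ/ ~ /ɔ/
Low: only /ɶ/ (front); no central partner.
So /ɶ/ is the unpaired segment.

/ɶ/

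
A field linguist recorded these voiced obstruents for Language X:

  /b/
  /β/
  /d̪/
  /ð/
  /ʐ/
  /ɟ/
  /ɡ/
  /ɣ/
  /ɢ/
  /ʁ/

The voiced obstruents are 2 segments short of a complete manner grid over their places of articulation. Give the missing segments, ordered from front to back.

Stop: /b/ (bilabial), /d̪/ (dental), /ɟ/ (palatal), /ɡ/ (velar), /ɢ/ (uvular).
Fricative: /β/ (bilabial), /ð/ (dental), /ʐ/ (retroflex), /ɣ/ (velar), /ʁ/ (uvular).
Gaps, from front to back: retroflex lacks stop (/ɖ/); palatal lacks fricative (/ʝ/).

/ɖ/, /ʝ/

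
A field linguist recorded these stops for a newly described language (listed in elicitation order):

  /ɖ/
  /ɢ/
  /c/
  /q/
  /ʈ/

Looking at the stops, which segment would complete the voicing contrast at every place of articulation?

Voiceless: /ʈ/ (retroflex), /c/ (palatal), /q/ (uvular).
Voiced: /ɖ/ (retroflex), /ɢ/ (uvular).
The palatal row has no voiced member, so the gap is the voiced palatal stop /ɟ/.

/ɟ/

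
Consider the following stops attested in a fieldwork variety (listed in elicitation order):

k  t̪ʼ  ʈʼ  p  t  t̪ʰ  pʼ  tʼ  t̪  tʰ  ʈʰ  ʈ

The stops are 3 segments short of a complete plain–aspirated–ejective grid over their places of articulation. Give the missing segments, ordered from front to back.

/pʰ/, /kʰ/, /kʼ/

place of articulation  plain     aspirated  ejective
bilabial          p         —         pʼ      
dental            t̪        t̪ʰ       t̪ʼ     
alveolar          t         tʰ        tʼ      
retroflex         ʈ         ʈʰ        ʈʼ      
velar             k         —         —       
Gaps, from front to back: bilabial lacks aspirated (/pʰ/); velar lacks aspirated (/kʰ/); velar lacks ejective (/kʼ/).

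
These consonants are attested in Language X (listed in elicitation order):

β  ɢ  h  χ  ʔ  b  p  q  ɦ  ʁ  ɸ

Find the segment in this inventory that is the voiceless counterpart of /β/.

/β/ is a voiced bilabial fricative.
The voiceless counterpart is a voiceless bilabial fricative — in this inventory, /ɸ/.

/ɸ/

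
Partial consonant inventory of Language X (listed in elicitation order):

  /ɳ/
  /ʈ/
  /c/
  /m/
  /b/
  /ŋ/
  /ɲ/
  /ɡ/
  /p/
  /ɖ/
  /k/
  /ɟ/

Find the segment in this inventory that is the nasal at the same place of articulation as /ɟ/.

/ɲ/

/ɟ/ is a voiced palatal stop.
The nasal at the same place is a palatal nasal — in this inventory, /ɲ/.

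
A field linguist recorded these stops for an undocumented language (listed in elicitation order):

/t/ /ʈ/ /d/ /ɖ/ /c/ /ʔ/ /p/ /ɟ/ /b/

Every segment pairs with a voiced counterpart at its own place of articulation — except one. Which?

Bilabial: /p/ ~ /b/
Alveolar: /t/ ~ /d/
Retroflex: /ʈ/ ~ /ɖ/
Palatal: /c/ ~ /ɟ/
Glottal: only /ʔ/ (voiceless); no voiced partner.
So /ʔ/ is the unpaired segment.

/ʔ/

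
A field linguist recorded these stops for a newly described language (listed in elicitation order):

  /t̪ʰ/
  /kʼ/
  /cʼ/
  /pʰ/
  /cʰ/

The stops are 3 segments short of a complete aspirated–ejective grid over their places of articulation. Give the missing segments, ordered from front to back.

/pʼ/, /t̪ʼ/, /kʰ/

Aspirated: /pʰ/ (bilabial), /t̪ʰ/ (dental), /cʰ/ (palatal).
Ejective: /cʼ/ (palatal), /kʼ/ (velar).
Gaps, from front to back: bilabial lacks ejective (/pʼ/); dental lacks ejective (/t̪ʼ/); velar lacks aspirated (/kʰ/).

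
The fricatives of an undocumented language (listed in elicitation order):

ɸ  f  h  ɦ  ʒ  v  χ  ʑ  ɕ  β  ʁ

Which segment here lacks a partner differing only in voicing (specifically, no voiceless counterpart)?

/ʒ/

Bilabial: /ɸ/ ~ /β/
Labiodental: /f/ ~ /v/
Alveolo-palatal: /ɕ/ ~ /ʑ/
Uvular: /χ/ ~ /ʁ/
Glottal: /h/ ~ /ɦ/
Postalveolar: only /ʒ/ (voiced); no voiceless partner.
So /ʒ/ is the unpaired segment.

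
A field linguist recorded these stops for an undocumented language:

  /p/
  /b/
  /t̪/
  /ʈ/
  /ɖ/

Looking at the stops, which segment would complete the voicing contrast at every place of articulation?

/d̪/

place of articulation  voiceless  voiced  
bilabial          p         b       
dental            t̪        —       
retroflex         ʈ         ɖ       
The dental row has no voiced member, so the gap is the voiced dental stop /d̪/.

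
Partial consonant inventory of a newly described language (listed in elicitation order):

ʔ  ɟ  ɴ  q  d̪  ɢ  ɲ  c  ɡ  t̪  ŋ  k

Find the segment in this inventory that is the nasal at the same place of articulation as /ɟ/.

/ɲ/

/ɟ/ is a voiced palatal stop.
The nasal at the same place is a palatal nasal — in this inventory, /ɲ/.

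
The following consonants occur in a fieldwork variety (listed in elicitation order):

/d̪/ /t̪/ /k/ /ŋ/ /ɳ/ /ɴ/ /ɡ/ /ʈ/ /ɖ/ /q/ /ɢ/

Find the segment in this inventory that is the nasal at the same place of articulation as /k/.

/k/ is a voiceless velar stop.
The nasal at the same place is a velar nasal — in this inventory, /ŋ/.

/ŋ/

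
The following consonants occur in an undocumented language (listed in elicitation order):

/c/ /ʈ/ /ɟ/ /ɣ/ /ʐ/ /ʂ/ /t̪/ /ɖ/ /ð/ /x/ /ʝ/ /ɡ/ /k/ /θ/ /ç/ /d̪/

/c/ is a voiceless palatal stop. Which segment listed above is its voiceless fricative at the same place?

The voiceless fricative at the same place is a voiceless palatal fricative — in this inventory, /ç/.

/ç/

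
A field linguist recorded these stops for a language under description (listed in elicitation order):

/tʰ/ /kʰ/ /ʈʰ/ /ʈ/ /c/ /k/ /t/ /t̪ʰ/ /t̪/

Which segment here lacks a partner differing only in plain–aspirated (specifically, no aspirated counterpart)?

Dental: /t̪/ ~ /t̪ʰ/
Alveolar: /t/ ~ /tʰ/
Retroflex: /ʈ/ ~ /ʈʰ/
Velar: /k/ ~ /kʰ/
Palatal: only /c/ (plain); no aspirated partner.
So /c/ is the unpaired segment.

/c/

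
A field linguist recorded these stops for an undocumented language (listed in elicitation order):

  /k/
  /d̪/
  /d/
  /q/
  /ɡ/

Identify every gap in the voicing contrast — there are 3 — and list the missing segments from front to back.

/t̪/, /t/, /ɢ/

dental: voiceless —, voiced /d̪/.
alveolar: voiceless —, voiced /d/.
velar: voiceless /k/, voiced /ɡ/.
uvular: voiceless /q/, voiced —.
Gaps, from front to back: dental lacks voiceless (/t̪/); alveolar lacks voiceless (/t/); uvular lacks voiced (/ɢ/).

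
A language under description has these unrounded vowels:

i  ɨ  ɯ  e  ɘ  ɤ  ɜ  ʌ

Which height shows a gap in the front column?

low-mid

height            front     central   back    
high              i         ɨ         ɯ       
high-mid          e         ɘ         ɤ       
low-mid           —         ɜ         ʌ       
Every height has a front member except low-mid, where /ɛ/ would be expected.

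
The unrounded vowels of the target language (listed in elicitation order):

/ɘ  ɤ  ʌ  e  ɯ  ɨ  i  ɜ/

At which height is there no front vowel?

height            front     central   back    
high              i         ɨ         ɯ       
high-mid          e         ɘ         ɤ       
low-mid           —         ɜ         ʌ       
Every height has a front member except low-mid, where /ɛ/ would be expected.

low-mid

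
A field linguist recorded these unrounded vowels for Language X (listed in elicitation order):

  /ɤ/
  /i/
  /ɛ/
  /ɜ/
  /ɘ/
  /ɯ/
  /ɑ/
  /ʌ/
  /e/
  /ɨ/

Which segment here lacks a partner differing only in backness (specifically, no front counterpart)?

High: /i/ ~ /ɨ/ ~ /ɯ/
High-mid: /e/ ~ /ɘ/ ~ /ɤ/
Low-mid: /ɛ/ ~ /ɜ/ ~ /ʌ/
Low: only /ɑ/ (back); no front partner.
So /ɑ/ is the unpaired segment.

/ɑ/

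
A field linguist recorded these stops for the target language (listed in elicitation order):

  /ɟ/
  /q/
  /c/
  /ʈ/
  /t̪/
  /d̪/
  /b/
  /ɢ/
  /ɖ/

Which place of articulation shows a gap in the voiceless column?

bilabial: voiceless —, voiced /b/.
dental: voiceless /t̪/, voiced /d̪/.
retroflex: voiceless /ʈ/, voiced /ɖ/.
palatal: voiceless /c/, voiced /ɟ/.
uvular: voiceless /q/, voiced /ɢ/.
Every place of articulation has a voiceless member except bilabial, where /p/ would be expected.

bilabial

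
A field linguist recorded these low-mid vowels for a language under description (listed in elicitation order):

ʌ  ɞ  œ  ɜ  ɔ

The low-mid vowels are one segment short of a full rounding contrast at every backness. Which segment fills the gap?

/ɛ/

front: unrounded —, rounded /œ/.
central: unrounded /ɜ/, rounded /ɞ/.
back: unrounded /ʌ/, rounded /ɔ/.
The front row has no unrounded member, so the gap is the front unrounded vowel /ɛ/.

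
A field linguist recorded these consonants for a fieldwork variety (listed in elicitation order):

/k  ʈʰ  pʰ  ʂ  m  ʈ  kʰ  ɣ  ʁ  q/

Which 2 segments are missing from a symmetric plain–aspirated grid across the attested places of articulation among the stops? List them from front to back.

Plain: /ʈ/ (retroflex), /k/ (velar), /q/ (uvular).
Aspirated: /pʰ/ (bilabial), /ʈʰ/ (retroflex), /kʰ/ (velar).
Gaps, from front to back: bilabial lacks plain (/p/); uvular lacks aspirated (/qʰ/).

/p/, /qʰ/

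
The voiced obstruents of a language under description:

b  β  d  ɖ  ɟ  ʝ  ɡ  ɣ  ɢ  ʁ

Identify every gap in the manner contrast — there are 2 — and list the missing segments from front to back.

/z/, /ʐ/

place of articulation  stop      fricative
bilabial          b         β       
alveolar          d         —       
retroflex         ɖ         —       
palatal           ɟ         ʝ       
velar             ɡ         ɣ       
uvular            ɢ         ʁ       
Gaps, from front to back: alveolar lacks fricative (/z/); retroflex lacks fricative (/ʐ/).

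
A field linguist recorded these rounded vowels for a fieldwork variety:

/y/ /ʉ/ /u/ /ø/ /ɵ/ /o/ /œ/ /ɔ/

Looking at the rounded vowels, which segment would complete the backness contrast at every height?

high: front /y/, central /ʉ/, back /u/.
high-mid: front /ø/, central /ɵ/, back /o/.
low-mid: front /œ/, central —, back /ɔ/.
The low-mid row has no central member, so the gap is the low-mid central rounded vowel /ɞ/.

/ɞ/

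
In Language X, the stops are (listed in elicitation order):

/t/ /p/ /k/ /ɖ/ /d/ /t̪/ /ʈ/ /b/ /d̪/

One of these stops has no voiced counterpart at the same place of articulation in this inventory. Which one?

Bilabial: /p/ ~ /b/
Dental: /t̪/ ~ /d̪/
Alveolar: /t/ ~ /d/
Retroflex: /ʈ/ ~ /ɖ/
Velar: only /k/ (voiceless); no voiced partner.
So /k/ is the unpaired segment.

/k/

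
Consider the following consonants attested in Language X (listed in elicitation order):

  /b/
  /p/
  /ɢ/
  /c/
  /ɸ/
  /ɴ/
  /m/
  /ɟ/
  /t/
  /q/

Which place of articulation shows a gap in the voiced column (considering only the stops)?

place of articulation  voiceless  voiced  
bilabial          p         b       
alveolar          t         —       
palatal           c         ɟ       
uvular            q         ɢ       
Every place of articulation has a voiced member except alveolar, where /d/ would be expected.

alveolar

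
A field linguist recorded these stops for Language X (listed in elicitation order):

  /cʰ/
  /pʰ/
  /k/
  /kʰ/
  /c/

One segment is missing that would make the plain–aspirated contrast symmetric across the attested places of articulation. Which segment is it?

Plain: /c/ (palatal), /k/ (velar).
Aspirated: /pʰ/ (bilabial), /cʰ/ (palatal), /kʰ/ (velar).
The bilabial row has no plain member, so the gap is the plain bilabial stop /p/.

/p/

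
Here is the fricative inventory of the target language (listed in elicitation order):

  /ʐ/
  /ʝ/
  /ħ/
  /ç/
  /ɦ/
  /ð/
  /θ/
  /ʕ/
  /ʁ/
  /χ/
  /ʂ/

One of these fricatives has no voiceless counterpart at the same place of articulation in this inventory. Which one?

Dental: /θ/ ~ /ð/
Retroflex: /ʂ/ ~ /ʐ/
Palatal: /ç/ ~ /ʝ/
Uvular: /χ/ ~ /ʁ/
Pharyngeal: /ħ/ ~ /ʕ/
Glottal: only /ɦ/ (voiced); no voiceless partner.
So /ɦ/ is the unpaired segment.

/ɦ/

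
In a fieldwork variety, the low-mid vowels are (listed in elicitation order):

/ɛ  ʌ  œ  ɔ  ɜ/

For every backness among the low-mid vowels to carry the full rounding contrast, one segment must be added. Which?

front: unrounded /ɛ/, rounded /œ/.
central: unrounded /ɜ/, rounded —.
back: unrounded /ʌ/, rounded /ɔ/.
The central row has no rounded member, so the gap is the central rounded vowel /ɞ/.

/ɞ/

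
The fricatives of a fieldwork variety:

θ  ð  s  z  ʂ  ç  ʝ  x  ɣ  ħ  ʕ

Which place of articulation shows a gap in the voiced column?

dental: voiceless /θ/, voiced /ð/.
alveolar: voiceless /s/, voiced /z/.
retroflex: voiceless /ʂ/, voiced —.
palatal: voiceless /ç/, voiced /ʝ/.
velar: voiceless /x/, voiced /ɣ/.
pharyngeal: voiceless /ħ/, voiced /ʕ/.
Every place of articulation has a voiced member except retroflex, where /ʐ/ would be expected.

retroflex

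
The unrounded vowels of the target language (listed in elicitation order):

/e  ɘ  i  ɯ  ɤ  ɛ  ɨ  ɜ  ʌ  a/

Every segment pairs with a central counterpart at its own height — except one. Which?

High: /i/ ~ /ɨ/ ~ /ɯ/
High-mid: /e/ ~ /ɘ/ ~ /ɤ/
Low-mid: /ɛ/ ~ /ɜ/ ~ /ʌ/
Low: only /a/ (front); no central partner.
So /a/ is the unpaired segment.

/a/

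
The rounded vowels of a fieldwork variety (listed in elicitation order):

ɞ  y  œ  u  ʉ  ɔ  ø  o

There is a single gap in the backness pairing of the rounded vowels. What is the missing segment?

high: front /y/, central /ʉ/, back /u/.
high-mid: front /ø/, central —, back /o/.
low-mid: front /œ/, central /ɞ/, back /ɔ/.
The high-mid row has no central member, so the gap is the high-mid central rounded vowel /ɵ/.

/ɵ/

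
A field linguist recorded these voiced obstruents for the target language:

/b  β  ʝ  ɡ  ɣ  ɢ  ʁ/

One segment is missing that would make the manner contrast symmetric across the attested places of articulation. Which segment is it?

bilabial: stop /b/, fricative /β/.
palatal: stop —, fricative /ʝ/.
velar: stop /ɡ/, fricative /ɣ/.
uvular: stop /ɢ/, fricative /ʁ/.
The palatal row has no stop member, so the gap is the palatal stop /ɟ/.

/ɟ/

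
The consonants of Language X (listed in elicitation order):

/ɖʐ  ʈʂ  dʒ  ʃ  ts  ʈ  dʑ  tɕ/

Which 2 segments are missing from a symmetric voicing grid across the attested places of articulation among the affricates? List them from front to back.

/dz/, /tʃ/

place of articulation  voiceless  voiced  
alveolar          ts        —       
postalveolar      —         dʒ      
retroflex         ʈʂ        ɖʐ      
alveolo-palatal   tɕ        dʑ      
Gaps, from front to back: alveolar lacks voiced (/dz/); postalveolar lacks voiceless (/tʃ/).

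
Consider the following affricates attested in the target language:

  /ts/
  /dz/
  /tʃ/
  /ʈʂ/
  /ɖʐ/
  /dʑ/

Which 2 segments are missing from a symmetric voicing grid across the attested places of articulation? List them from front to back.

/dʒ/, /tɕ/

alveolar: voiceless /ts/, voiced /dz/.
postalveolar: voiceless /tʃ/, voiced —.
retroflex: voiceless /ʈʂ/, voiced /ɖʐ/.
alveolo-palatal: voiceless —, voiced /dʑ/.
Gaps, from front to back: postalveolar lacks voiced (/dʒ/); alveolo-palatal lacks voiceless (/tɕ/).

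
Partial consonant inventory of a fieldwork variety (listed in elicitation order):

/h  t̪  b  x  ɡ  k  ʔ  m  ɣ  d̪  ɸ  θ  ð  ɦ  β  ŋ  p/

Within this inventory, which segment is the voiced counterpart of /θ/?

/θ/ is a voiceless dental fricative.
The voiced counterpart is a voiced dental fricative — in this inventory, /ð/.

/ð/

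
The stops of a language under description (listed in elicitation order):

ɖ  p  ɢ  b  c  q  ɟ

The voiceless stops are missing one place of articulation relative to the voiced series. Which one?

place of articulation  voiceless  voiced  
bilabial          p         b       
retroflex         —         ɖ       
palatal           c         ɟ       
uvular            q         ɢ       
Every place of articulation has a voiceless member except retroflex, where /ʈ/ would be expected.

retroflex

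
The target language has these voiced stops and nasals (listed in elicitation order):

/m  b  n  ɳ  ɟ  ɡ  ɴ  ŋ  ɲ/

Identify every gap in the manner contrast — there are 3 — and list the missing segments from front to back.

/d/, /ɖ/, /ɢ/

place of articulation  oral stop  nasal   
bilabial          b         m       
alveolar          —         n       
retroflex         —         ɳ       
palatal           ɟ         ɲ       
velar             ɡ         ŋ       
uvular            —         ɴ       
Gaps, from front to back: alveolar lacks oral stop (/d/); retroflex lacks oral stop (/ɖ/); uvular lacks oral stop (/ɢ/).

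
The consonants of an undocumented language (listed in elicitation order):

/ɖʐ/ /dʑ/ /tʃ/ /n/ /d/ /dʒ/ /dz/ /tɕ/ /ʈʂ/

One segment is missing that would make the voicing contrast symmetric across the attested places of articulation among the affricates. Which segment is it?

/ts/

place of articulation  voiceless  voiced  
alveolar          —         dz      
postalveolar      tʃ        dʒ      
retroflex         ʈʂ        ɖʐ      
alveolo-palatal   tɕ        dʑ      
The alveolar row has no voiceless member, so the gap is the voiceless alveolar affricate /ts/.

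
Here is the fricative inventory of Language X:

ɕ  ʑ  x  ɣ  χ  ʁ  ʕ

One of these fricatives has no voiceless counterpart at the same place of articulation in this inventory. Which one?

Alveolo-palatal: /ɕ/ ~ /ʑ/
Velar: /x/ ~ /ɣ/
Uvular: /χ/ ~ /ʁ/
Pharyngeal: only /ʕ/ (voiced); no voiceless partner.
So /ʕ/ is the unpaired segment.

/ʕ/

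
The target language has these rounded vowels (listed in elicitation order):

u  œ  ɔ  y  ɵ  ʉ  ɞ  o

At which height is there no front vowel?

high-mid

high: front /y/, central /ʉ/, back /u/.
high-mid: front —, central /ɵ/, back /o/.
low-mid: front /œ/, central /ɞ/, back /ɔ/.
Every height has a front member except high-mid, where /ø/ would be expected.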